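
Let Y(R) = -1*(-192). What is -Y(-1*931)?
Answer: -192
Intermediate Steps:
Y(R) = 192
-Y(-1*931) = -1*192 = -192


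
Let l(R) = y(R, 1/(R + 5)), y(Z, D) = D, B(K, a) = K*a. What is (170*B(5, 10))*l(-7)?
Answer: -4250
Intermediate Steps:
l(R) = 1/(5 + R) (l(R) = 1/(R + 5) = 1/(5 + R))
(170*B(5, 10))*l(-7) = (170*(5*10))/(5 - 7) = (170*50)/(-2) = 8500*(-½) = -4250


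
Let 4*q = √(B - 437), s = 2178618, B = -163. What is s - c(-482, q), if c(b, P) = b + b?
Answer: 2179582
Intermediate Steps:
q = 5*I*√6/2 (q = √(-163 - 437)/4 = √(-600)/4 = (10*I*√6)/4 = 5*I*√6/2 ≈ 6.1237*I)
c(b, P) = 2*b
s - c(-482, q) = 2178618 - 2*(-482) = 2178618 - 1*(-964) = 2178618 + 964 = 2179582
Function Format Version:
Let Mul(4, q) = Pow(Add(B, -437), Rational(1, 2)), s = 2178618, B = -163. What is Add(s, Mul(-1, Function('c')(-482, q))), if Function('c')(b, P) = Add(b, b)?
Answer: 2179582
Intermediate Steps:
q = Mul(Rational(5, 2), I, Pow(6, Rational(1, 2))) (q = Mul(Rational(1, 4), Pow(Add(-163, -437), Rational(1, 2))) = Mul(Rational(1, 4), Pow(-600, Rational(1, 2))) = Mul(Rational(1, 4), Mul(10, I, Pow(6, Rational(1, 2)))) = Mul(Rational(5, 2), I, Pow(6, Rational(1, 2))) ≈ Mul(6.1237, I))
Function('c')(b, P) = Mul(2, b)
Add(s, Mul(-1, Function('c')(-482, q))) = Add(2178618, Mul(-1, Mul(2, -482))) = Add(2178618, Mul(-1, -964)) = Add(2178618, 964) = 2179582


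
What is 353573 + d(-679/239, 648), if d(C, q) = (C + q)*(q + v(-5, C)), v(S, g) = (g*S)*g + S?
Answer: 10134827803001/13651919 ≈ 7.4237e+5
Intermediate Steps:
v(S, g) = S + S*g² (v(S, g) = (S*g)*g + S = S*g² + S = S + S*g²)
d(C, q) = (C + q)*(-5 + q - 5*C²) (d(C, q) = (C + q)*(q - 5*(1 + C²)) = (C + q)*(q + (-5 - 5*C²)) = (C + q)*(-5 + q - 5*C²))
353573 + d(-679/239, 648) = 353573 + (648² - (-3395)/239 - 5*648 - 5*(-679/239)³ - 679/239*648 - 5*648*(-679/239)²) = 353573 + (419904 - (-3395)/239 - 3240 - 5*(-679*1/239)³ - 679*1/239*648 - 5*648*(-679*1/239)²) = 353573 + (419904 - 5*(-679/239) - 3240 - 5*(-679/239)³ - 679/239*648 - 5*648*(-679/239)²) = 353573 + (419904 + 3395/239 - 3240 - 5*(-313046839/13651919) - 439992/239 - 5*648*461041/57121) = 353573 + (419904 + 3395/239 - 3240 + 1565234195/13651919 - 439992/239 - 1493772840/57121) = 353573 + 5307877846414/13651919 = 10134827803001/13651919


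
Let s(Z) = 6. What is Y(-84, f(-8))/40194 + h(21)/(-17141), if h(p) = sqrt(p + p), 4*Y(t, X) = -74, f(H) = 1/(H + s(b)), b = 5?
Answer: -37/80388 - sqrt(42)/17141 ≈ -0.00083835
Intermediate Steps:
f(H) = 1/(6 + H) (f(H) = 1/(H + 6) = 1/(6 + H))
Y(t, X) = -37/2 (Y(t, X) = (1/4)*(-74) = -37/2)
h(p) = sqrt(2)*sqrt(p) (h(p) = sqrt(2*p) = sqrt(2)*sqrt(p))
Y(-84, f(-8))/40194 + h(21)/(-17141) = -37/2/40194 + (sqrt(2)*sqrt(21))/(-17141) = -37/2*1/40194 + sqrt(42)*(-1/17141) = -37/80388 - sqrt(42)/17141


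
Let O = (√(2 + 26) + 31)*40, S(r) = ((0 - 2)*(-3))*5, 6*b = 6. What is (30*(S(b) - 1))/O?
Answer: 899/1244 - 29*√7/622 ≈ 0.59931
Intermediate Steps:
b = 1 (b = (⅙)*6 = 1)
S(r) = 30 (S(r) = -2*(-3)*5 = 6*5 = 30)
O = 1240 + 80*√7 (O = (√28 + 31)*40 = (2*√7 + 31)*40 = (31 + 2*√7)*40 = 1240 + 80*√7 ≈ 1451.7)
(30*(S(b) - 1))/O = (30*(30 - 1))/(1240 + 80*√7) = (30*29)/(1240 + 80*√7) = 870/(1240 + 80*√7)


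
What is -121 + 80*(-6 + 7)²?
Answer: -41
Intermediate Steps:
-121 + 80*(-6 + 7)² = -121 + 80*1² = -121 + 80*1 = -121 + 80 = -41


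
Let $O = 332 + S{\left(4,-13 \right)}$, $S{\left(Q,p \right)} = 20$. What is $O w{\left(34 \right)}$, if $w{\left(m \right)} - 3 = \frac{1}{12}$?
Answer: $\frac{3256}{3} \approx 1085.3$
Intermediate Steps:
$w{\left(m \right)} = \frac{37}{12}$ ($w{\left(m \right)} = 3 + \frac{1}{12} = \frac{37}{12}$)
$O = 352$ ($O = 332 + 20 = 352$)
$O w{\left(34 \right)} = 352 \cdot \frac{37}{12} = \frac{3256}{3}$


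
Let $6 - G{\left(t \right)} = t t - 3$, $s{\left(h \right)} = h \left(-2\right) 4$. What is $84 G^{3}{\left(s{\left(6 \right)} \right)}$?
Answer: $-1015377079500$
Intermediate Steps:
$s{\left(h \right)} = - 8 h$ ($s{\left(h \right)} = - 2 h 4 = - 8 h$)
$G{\left(t \right)} = 9 - t^{2}$ ($G{\left(t \right)} = 6 - \left(t t - 3\right) = 6 - \left(t^{2} - 3\right) = 6 - \left(-3 + t^{2}\right) = 9 - t^{2}$)
$84 G^{3}{\left(s{\left(6 \right)} \right)} = 84 \left(9 - \left(\left(-8\right) 6\right)^{2}\right)^{3} = 84 \left(9 - \left(-48\right)^{2}\right)^{3} = 84 \left(9 - 2304\right)^{3} = 84 \left(-2295\right)^{3} = 84 \left(-12087822375\right) = -1015377079500$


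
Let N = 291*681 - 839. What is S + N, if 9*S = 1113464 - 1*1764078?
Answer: 1125374/9 ≈ 1.2504e+5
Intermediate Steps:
S = -650614/9 (S = (1113464 - 1*1764078)/9 = (1113464 - 1764078)/9 = (⅑)*(-650614) = -650614/9 ≈ -72291.)
N = 197332 (N = 198171 - 839 = 197332)
S + N = -650614/9 + 197332 = 1125374/9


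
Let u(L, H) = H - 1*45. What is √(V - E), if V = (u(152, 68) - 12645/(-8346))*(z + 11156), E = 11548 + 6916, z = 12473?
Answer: 3*√482261116038/2782 ≈ 748.87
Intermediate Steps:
E = 18464
u(L, H) = -45 + H (u(L, H) = H - 45 = -45 + H)
V = 1611521429/2782 (V = ((-45 + 68) - 12645/(-8346))*(12473 + 11156) = (23 - 12645*(-1/8346))*23629 = (23 + 4215/2782)*23629 = (68201/2782)*23629 = 1611521429/2782 ≈ 5.7927e+5)
√(V - E) = √(1611521429/2782 - 1*18464) = √(1611521429/2782 - 18464) = √(1560154581/2782) = 3*√482261116038/2782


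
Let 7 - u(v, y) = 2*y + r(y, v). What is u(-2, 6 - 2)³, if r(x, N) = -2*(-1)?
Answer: -27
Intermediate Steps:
r(x, N) = 2
u(v, y) = 5 - 2*y (u(v, y) = 7 - (2*y + 2) = 7 - (2 + 2*y) = 7 + (-2 - 2*y) = 5 - 2*y)
u(-2, 6 - 2)³ = (5 - 2*(6 - 2))³ = (5 - 2*4)³ = (5 - 8)³ = (-3)³ = -27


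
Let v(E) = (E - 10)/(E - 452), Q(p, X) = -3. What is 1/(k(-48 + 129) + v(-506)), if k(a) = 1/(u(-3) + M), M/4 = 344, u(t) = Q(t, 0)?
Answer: 657667/354713 ≈ 1.8541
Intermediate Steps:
u(t) = -3
M = 1376 (M = 4*344 = 1376)
v(E) = (-10 + E)/(-452 + E)
k(a) = 1/1373 (k(a) = 1/(-3 + 1376) = 1/1373)
1/(k(-48 + 129) + v(-506)) = 1/(1/1373 + (-10 - 506)/(-452 - 506)) = 1/(1/1373 - 516/(-958)) = 1/(1/1373 - 1/958*(-516)) = 1/(1/1373 + 258/479) = 1/(354713/657667) = 657667/354713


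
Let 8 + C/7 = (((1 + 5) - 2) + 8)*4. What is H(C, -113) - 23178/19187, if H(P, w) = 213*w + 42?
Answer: -461029227/19187 ≈ -24028.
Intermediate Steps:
C = 280 (C = -56 + 7*((((1 + 5) - 2) + 8)*4) = -56 + 7*(((6 - 2) + 8)*4) = -56 + 7*((4 + 8)*4) = -56 + 7*(12*4) = -56 + 7*48 = -56 + 336 = 280)
H(P, w) = 42 + 213*w
H(C, -113) - 23178/19187 = (42 + 213*(-113)) - 23178/19187 = (42 - 24069) - 23178*1/19187 = -24027 - 23178/19187 = -461029227/19187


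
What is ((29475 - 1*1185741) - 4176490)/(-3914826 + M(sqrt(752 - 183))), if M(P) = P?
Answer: 1605908603112/1178912508439 + 410212*sqrt(569)/1178912508439 ≈ 1.3622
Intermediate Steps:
((29475 - 1*1185741) - 4176490)/(-3914826 + M(sqrt(752 - 183))) = ((29475 - 1*1185741) - 4176490)/(-3914826 + sqrt(752 - 183)) = ((29475 - 1185741) - 4176490)/(-3914826 + sqrt(569)) = (-1156266 - 4176490)/(-3914826 + sqrt(569)) = -5332756/(-3914826 + sqrt(569))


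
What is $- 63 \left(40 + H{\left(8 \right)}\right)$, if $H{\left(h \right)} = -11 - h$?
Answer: $-1323$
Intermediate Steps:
$- 63 \left(40 + H{\left(8 \right)}\right) = - 63 \left(40 - 19\right) = \left(-63\right) 21 = -1323$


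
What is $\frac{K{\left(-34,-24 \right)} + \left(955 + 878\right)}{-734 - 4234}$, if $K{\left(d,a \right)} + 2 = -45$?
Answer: $- \frac{893}{2484} \approx -0.3595$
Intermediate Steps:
$K{\left(d,a \right)} = -47$ ($K{\left(d,a \right)} = -2 - 45 = -47$)
$\frac{K{\left(-34,-24 \right)} + \left(955 + 878\right)}{-734 - 4234} = \frac{-47 + \left(955 + 878\right)}{-734 - 4234} = \frac{-47 + 1833}{-4968} = 1786 \left(- \frac{1}{4968}\right) = - \frac{893}{2484}$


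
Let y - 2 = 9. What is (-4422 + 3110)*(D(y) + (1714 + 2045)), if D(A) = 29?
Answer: -4969856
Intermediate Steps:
y = 11 (y = 2 + 9 = 11)
(-4422 + 3110)*(D(y) + (1714 + 2045)) = (-4422 + 3110)*(29 + (1714 + 2045)) = -1312*(29 + 3759) = -1312*3788 = -4969856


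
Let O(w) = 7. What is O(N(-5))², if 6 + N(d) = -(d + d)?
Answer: 49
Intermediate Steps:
N(d) = -6 - 2*d (N(d) = -6 - (d + d) = -6 - 2*d)
O(N(-5))² = 7² = 49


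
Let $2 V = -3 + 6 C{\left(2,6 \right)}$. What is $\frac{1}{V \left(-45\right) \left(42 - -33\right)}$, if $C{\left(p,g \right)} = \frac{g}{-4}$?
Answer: $\frac{1}{20250} \approx 4.9383 \cdot 10^{-5}$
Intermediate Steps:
$C{\left(p,g \right)} = - \frac{g}{4}$ ($C{\left(p,g \right)} = g \left(- \frac{1}{4}\right) = - \frac{g}{4}$)
$V = -6$ ($V = \frac{-3 + 6 \left(\left(- \frac{1}{4}\right) 6\right)}{2} = \frac{-3 + 6 \left(- \frac{3}{2}\right)}{2} = \frac{-3 - 9}{2} = \frac{1}{2} \left(-12\right) = -6$)
$\frac{1}{V \left(-45\right) \left(42 - -33\right)} = \frac{1}{\left(-6\right) \left(-45\right) \left(42 - -33\right)} = \frac{1}{270 \left(42 + 33\right)} = \frac{1}{270 \cdot 75} = \frac{1}{20250}$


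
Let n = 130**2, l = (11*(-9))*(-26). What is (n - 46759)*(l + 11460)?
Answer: -419041206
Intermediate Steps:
l = 2574 (l = -99*(-26) = 2574)
n = 16900
(n - 46759)*(l + 11460) = (16900 - 46759)*(2574 + 11460) = -29859*14034 = -419041206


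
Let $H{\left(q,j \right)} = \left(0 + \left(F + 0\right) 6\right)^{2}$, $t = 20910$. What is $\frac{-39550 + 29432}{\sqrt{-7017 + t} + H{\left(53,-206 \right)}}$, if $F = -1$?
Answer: $\frac{121416}{4199} - \frac{10118 \sqrt{13893}}{12597} \approx -65.757$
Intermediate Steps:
$H{\left(q,j \right)} = 36$ ($H{\left(q,j \right)} = \left(0 + \left(-1 + 0\right) 6\right)^{2} = \left(0 - 6\right)^{2} = \left(-6\right)^{2} = 36$)
$\frac{-39550 + 29432}{\sqrt{-7017 + t} + H{\left(53,-206 \right)}} = \frac{-39550 + 29432}{\sqrt{-7017 + 20910} + 36} = - \frac{10118}{\sqrt{13893} + 36} = - \frac{10118}{36 + \sqrt{13893}}$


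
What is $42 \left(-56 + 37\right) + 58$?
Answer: $-740$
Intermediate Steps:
$42 \left(-56 + 37\right) + 58 = 42 \left(-19\right) + 58 = -798 + 58 = -740$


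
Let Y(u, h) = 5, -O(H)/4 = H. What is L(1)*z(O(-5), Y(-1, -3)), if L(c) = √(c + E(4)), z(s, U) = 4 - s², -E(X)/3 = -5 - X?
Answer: -792*√7 ≈ -2095.4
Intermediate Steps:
O(H) = -4*H
E(X) = 15 + 3*X (E(X) = -3*(-5 - X) = 15 + 3*X)
L(c) = √(27 + c) (L(c) = √(c + (15 + 3*4)) = √(c + (15 + 12)) = √(c + 27) = √(27 + c))
L(1)*z(O(-5), Y(-1, -3)) = √(27 + 1)*(4 - (-4*(-5))²) = √28*(4 - 1*20²) = (2*√7)*(4 - 1*400) = (2*√7)*(4 - 400) = (2*√7)*(-396) = -792*√7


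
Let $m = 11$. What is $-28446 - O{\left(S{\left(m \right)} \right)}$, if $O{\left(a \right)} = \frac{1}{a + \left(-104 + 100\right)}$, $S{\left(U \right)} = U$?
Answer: $- \frac{199123}{7} \approx -28446.0$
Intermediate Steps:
$O{\left(a \right)} = \frac{1}{-4 + a}$ ($O{\left(a \right)} = \frac{1}{a - 4} = \frac{1}{-4 + a}$)
$-28446 - O{\left(S{\left(m \right)} \right)} = -28446 - \frac{1}{-4 + 11} = -28446 - \frac{1}{7} = - \frac{199123}{7}$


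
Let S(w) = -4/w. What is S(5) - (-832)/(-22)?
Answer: -2124/55 ≈ -38.618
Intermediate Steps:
S(5) - (-832)/(-22) = -4/5 - (-832)/(-22) = -4*⅕ - (-832)*(-1)/22 = -⅘ - 32*13/11 = -⅘ - 416/11 = -2124/55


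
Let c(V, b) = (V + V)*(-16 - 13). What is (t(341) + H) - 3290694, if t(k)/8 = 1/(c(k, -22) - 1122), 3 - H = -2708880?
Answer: -3039962477/5225 ≈ -5.8181e+5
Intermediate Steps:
H = 2708883 (H = 3 - 1*(-2708880) = 3 + 2708880 = 2708883)
c(V, b) = -58*V (c(V, b) = (2*V)*(-29) = -58*V)
t(k) = 8/(-1122 - 58*k) (t(k) = 8/(-58*k - 1122) = 8/(-1122 - 58*k))
(t(341) + H) - 3290694 = (-4/(561 + 29*341) + 2708883) - 3290694 = (-4/(561 + 9889) + 2708883) - 3290694 = (-4/10450 + 2708883) - 3290694 = (-4*1/10450 + 2708883) - 3290694 = (-2/5225 + 2708883) - 3290694 = 14153913673/5225 - 3290694 = -3039962477/5225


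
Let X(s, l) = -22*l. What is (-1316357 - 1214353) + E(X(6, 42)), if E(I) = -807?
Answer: -2531517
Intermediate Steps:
(-1316357 - 1214353) + E(X(6, 42)) = (-1316357 - 1214353) - 807 = -2530710 - 807 = -2531517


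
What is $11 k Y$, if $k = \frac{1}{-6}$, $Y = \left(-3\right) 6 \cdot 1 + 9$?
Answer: $\frac{33}{2} \approx 16.5$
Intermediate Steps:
$Y = -9$ ($Y = \left(-18\right) 1 + 9 = -18 + 9 = -9$)
$k = - \frac{1}{6} \approx -0.16667$
$11 k Y = 11 \left(- \frac{1}{6}\right) \left(-9\right) = \left(- \frac{11}{6}\right) \left(-9\right) = \frac{33}{2}$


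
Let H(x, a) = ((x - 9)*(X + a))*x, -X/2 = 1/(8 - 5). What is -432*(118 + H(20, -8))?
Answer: 772704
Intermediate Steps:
X = -⅔ (X = -2/(8 - 5) = -2/3 = -2*⅓ = -⅔ ≈ -0.66667)
H(x, a) = x*(-9 + x)*(-⅔ + a) (H(x, a) = ((x - 9)*(-⅔ + a))*x = ((-9 + x)*(-⅔ + a))*x = x*(-9 + x)*(-⅔ + a))
-432*(118 + H(20, -8)) = -432*(118 + (⅓)*20*(18 - 27*(-8) - 2*20 + 3*(-8)*20)) = -432*(118 + (⅓)*20*(18 + 216 - 40 - 480)) = -432*(118 + (⅓)*20*(-286)) = -432*(118 - 5720/3) = -432*(-5366/3) = 772704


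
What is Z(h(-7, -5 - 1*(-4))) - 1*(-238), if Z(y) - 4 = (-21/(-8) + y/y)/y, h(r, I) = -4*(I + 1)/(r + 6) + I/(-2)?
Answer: 997/4 ≈ 249.25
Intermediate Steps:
h(r, I) = -I/2 - 4*(1 + I)/(6 + r) (h(r, I) = -4*(1 + I)/(6 + r) + I*(-½) = -4*(1 + I)/(6 + r) - I/2 = -I/2 - 4*(1 + I)/(6 + r))
Z(y) = 4 + 29/(8*y) (Z(y) = 4 + (-21/(-8) + y/y)/y = 4 + (-21*(-⅛) + 1)/y = 4 + (21/8 + 1)/y = 4 + 29/(8*y))
Z(h(-7, -5 - 1*(-4))) - 1*(-238) = (4 + 29/(8*(((-8 - 14*(-5 - 1*(-4)) - 1*(-5 - 1*(-4))*(-7))/(2*(6 - 7)))))) - 1*(-238) = (4 + 29/(8*(((½)*(-8 - 14*(-5 + 4) - 1*(-5 + 4)*(-7))/(-1))))) + 238 = (4 + 29/(8*(((½)*(-1)*(-8 - 14*(-1) - 1*(-1)*(-7)))))) + 238 = (4 + 29/(8*(((½)*(-1)*(-8 + 14 - 7))))) + 238 = (4 + 29/(8*(((½)*(-1)*(-1))))) + 238 = (4 + 29/(8*(½))) + 238 = (4 + (29/8)*2) + 238 = (4 + 29/4) + 238 = 45/4 + 238 = 997/4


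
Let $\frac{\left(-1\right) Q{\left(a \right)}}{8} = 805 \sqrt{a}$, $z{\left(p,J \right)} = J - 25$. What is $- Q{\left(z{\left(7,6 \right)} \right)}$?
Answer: $6440 i \sqrt{19} \approx 28071.0 i$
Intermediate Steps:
$z{\left(p,J \right)} = -25 + J$
$Q{\left(a \right)} = - 6440 \sqrt{a}$ ($Q{\left(a \right)} = - 8 \cdot 805 \sqrt{a} = - 6440 \sqrt{a}$)
$- Q{\left(z{\left(7,6 \right)} \right)} = - \left(-6440\right) \sqrt{-25 + 6} = - \left(-6440\right) \sqrt{-19} = - \left(-6440\right) i \sqrt{19} = 6440 i \sqrt{19}$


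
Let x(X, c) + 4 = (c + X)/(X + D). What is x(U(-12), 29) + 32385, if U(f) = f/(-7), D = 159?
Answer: 7285768/225 ≈ 32381.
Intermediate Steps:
U(f) = -f/7 (U(f) = f*(-⅐) = -f/7)
x(X, c) = -4 + (X + c)/(159 + X) (x(X, c) = -4 + (c + X)/(X + 159) = -4 + (X + c)/(159 + X))
x(U(-12), 29) + 32385 = (-636 + 29 - (-3)*(-12)/7)/(159 - ⅐*(-12)) + 32385 = (-636 + 29 - 3*12/7)/(159 + 12/7) + 32385 = (-636 + 29 - 36/7)/(1125/7) + 32385 = (7/1125)*(-4285/7) + 32385 = -857/225 + 32385 = 7285768/225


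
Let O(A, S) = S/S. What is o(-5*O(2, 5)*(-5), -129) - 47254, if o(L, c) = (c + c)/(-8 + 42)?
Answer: -803447/17 ≈ -47262.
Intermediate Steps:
O(A, S) = 1
o(L, c) = c/17 (o(L, c) = (2*c)/34 = (2*c)*(1/34) = c/17)
o(-5*O(2, 5)*(-5), -129) - 47254 = (1/17)*(-129) - 47254 = -129/17 - 47254 = -803447/17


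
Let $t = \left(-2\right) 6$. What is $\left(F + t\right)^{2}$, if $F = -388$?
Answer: $160000$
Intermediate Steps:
$t = -12$
$\left(F + t\right)^{2} = \left(-388 - 12\right)^{2} = \left(-400\right)^{2} = 160000$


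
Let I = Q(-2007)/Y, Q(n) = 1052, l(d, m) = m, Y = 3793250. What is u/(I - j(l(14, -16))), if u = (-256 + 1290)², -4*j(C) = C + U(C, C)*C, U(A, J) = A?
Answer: 1013893999250/56899013 ≈ 17819.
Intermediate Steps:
j(C) = -C/4 - C²/4 (j(C) = -(C + C*C)/4 = -(C + C²)/4 = -C/4 - C²/4)
u = 1069156 (u = 1034² = 1069156)
I = 526/1896625 (I = 1052/3793250 = 1052*(1/3793250) = 526/1896625 ≈ 0.00027733)
u/(I - j(l(14, -16))) = 1069156/(526/1896625 - (-1)*(-16)*(1 - 16)/4) = 1069156/(526/1896625 - (-1)*(-16)*(-15)/4) = 1069156/(526/1896625 - 1*(-60)) = 1069156/(526/1896625 + 60) = 1069156/(113798026/1896625) = 1069156*(1896625/113798026) = 1013893999250/56899013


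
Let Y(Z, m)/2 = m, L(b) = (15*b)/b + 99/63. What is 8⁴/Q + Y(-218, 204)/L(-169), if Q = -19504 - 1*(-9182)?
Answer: 3625562/149669 ≈ 24.224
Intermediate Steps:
L(b) = 116/7 (L(b) = 15 + 99*(1/63) = 15 + 11/7 = 116/7)
Y(Z, m) = 2*m
Q = -10322 (Q = -19504 + 9182 = -10322)
8⁴/Q + Y(-218, 204)/L(-169) = 8⁴/(-10322) + (2*204)/(116/7) = 4096*(-1/10322) + 408*(7/116) = -2048/5161 + 714/29 = 3625562/149669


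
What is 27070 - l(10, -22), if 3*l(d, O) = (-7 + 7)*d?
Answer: 27070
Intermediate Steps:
l(d, O) = 0 (l(d, O) = ((-7 + 7)*d)/3 = (0*d)/3 = (1/3)*0 = 0)
27070 - l(10, -22) = 27070 - 1*0 = 27070 + 0 = 27070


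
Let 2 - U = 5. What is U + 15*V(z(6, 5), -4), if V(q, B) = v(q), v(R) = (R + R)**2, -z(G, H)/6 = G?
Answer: 77757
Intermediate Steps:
U = -3 (U = 2 - 1*5 = 2 - 5 = -3)
z(G, H) = -6*G
v(R) = 4*R**2 (v(R) = (2*R)**2 = 4*R**2)
V(q, B) = 4*q**2
U + 15*V(z(6, 5), -4) = -3 + 15*(4*(-6*6)**2) = -3 + 15*(4*(-36)**2) = -3 + 15*(4*1296) = -3 + 15*5184 = -3 + 77760 = 77757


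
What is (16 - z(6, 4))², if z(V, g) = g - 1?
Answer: 169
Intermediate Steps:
z(V, g) = -1 + g
(16 - z(6, 4))² = (16 - (-1 + 4))² = (16 - 1*3)² = (16 - 3)² = 13² = 169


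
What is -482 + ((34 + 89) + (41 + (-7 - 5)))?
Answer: -330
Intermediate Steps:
-482 + ((34 + 89) + (41 + (-7 - 5))) = -482 + (123 + (41 - 12)) = -482 + (123 + 29) = -482 + 152 = -330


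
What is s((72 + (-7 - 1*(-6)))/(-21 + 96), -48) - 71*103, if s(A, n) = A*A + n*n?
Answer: -28170584/5625 ≈ -5008.1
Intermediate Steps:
s(A, n) = A² + n²
s((72 + (-7 - 1*(-6)))/(-21 + 96), -48) - 71*103 = (((72 + (-7 - 1*(-6)))/(-21 + 96))² + (-48)²) - 71*103 = (((72 + (-7 + 6))/75)² + 2304) - 7313 = (((72 - 1)*(1/75))² + 2304) - 7313 = ((71*(1/75))² + 2304) - 7313 = ((71/75)² + 2304) - 7313 = (5041/5625 + 2304) - 7313 = 12965041/5625 - 7313 = -28170584/5625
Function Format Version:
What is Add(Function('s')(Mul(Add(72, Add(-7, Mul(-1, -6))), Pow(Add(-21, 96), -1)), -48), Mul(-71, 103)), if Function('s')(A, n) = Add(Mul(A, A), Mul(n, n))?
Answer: Rational(-28170584, 5625) ≈ -5008.1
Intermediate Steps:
Function('s')(A, n) = Add(Pow(A, 2), Pow(n, 2))
Add(Function('s')(Mul(Add(72, Add(-7, Mul(-1, -6))), Pow(Add(-21, 96), -1)), -48), Mul(-71, 103)) = Add(Add(Pow(Mul(Add(72, Add(-7, Mul(-1, -6))), Pow(Add(-21, 96), -1)), 2), Pow(-48, 2)), Mul(-71, 103)) = Add(Add(Pow(Mul(Add(72, Add(-7, 6)), Pow(75, -1)), 2), 2304), -7313) = Add(Add(Pow(Mul(Add(72, -1), Rational(1, 75)), 2), 2304), -7313) = Add(Add(Pow(Mul(71, Rational(1, 75)), 2), 2304), -7313) = Add(Add(Pow(Rational(71, 75), 2), 2304), -7313) = Add(Add(Rational(5041, 5625), 2304), -7313) = Add(Rational(12965041, 5625), -7313) = Rational(-28170584, 5625)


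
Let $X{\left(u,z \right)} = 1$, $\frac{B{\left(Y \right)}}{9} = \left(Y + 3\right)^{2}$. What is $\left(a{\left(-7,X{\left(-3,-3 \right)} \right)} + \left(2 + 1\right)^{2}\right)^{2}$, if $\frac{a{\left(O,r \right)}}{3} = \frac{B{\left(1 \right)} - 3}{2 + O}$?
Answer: $\frac{142884}{25} \approx 5715.4$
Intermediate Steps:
$B{\left(Y \right)} = 9 \left(3 + Y\right)^{2}$ ($B{\left(Y \right)} = 9 \left(Y + 3\right)^{2} = 9 \left(3 + Y\right)^{2}$)
$a{\left(O,r \right)} = \frac{423}{2 + O}$ ($a{\left(O,r \right)} = 3 \frac{9 \left(3 + 1\right)^{2} - 3}{2 + O} = 3 \frac{9 \cdot 4^{2} - 3}{2 + O} = 3 \frac{9 \cdot 16 - 3}{2 + O} = 3 \frac{144 - 3}{2 + O} = 3 \frac{141}{2 + O} = \frac{423}{2 + O}$)
$\left(a{\left(-7,X{\left(-3,-3 \right)} \right)} + \left(2 + 1\right)^{2}\right)^{2} = \left(\frac{423}{2 - 7} + \left(2 + 1\right)^{2}\right)^{2} = \left(\frac{423}{-5} + 3^{2}\right)^{2} = \left(423 \left(- \frac{1}{5}\right) + 9\right)^{2} = \left(- \frac{423}{5} + 9\right)^{2} = \left(- \frac{378}{5}\right)^{2} = \frac{142884}{25}$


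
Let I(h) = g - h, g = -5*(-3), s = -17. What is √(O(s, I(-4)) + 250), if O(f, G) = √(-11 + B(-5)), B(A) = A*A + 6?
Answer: √(250 + 2*√5) ≈ 15.952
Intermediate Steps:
g = 15
B(A) = 6 + A² (B(A) = A² + 6 = 6 + A²)
I(h) = 15 - h
O(f, G) = 2*√5 (O(f, G) = √(-11 + (6 + (-5)²)) = √(-11 + (6 + 25)) = √(-11 + 31) = √20 = 2*√5)
√(O(s, I(-4)) + 250) = √(2*√5 + 250) = √(250 + 2*√5)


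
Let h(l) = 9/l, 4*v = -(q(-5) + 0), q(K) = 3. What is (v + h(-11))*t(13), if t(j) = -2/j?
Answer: 69/286 ≈ 0.24126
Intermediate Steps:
v = -3/4 (v = (-(3 + 0))/4 = (-1*3)/4 = (1/4)*(-3) = -3/4 ≈ -0.75000)
(v + h(-11))*t(13) = (-3/4 + 9/(-11))*(-2/13) = (-3/4 + 9*(-1/11))*(-2*1/13) = (-3/4 - 9/11)*(-2/13) = -69/44*(-2/13) = 69/286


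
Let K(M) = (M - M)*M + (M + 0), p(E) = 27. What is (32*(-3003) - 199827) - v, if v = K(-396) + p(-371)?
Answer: -295554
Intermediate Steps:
K(M) = M (K(M) = 0*M + M = 0 + M = M)
v = -369 (v = -396 + 27 = -369)
(32*(-3003) - 199827) - v = (32*(-3003) - 199827) - 1*(-369) = (-96096 - 199827) + 369 = -295923 + 369 = -295554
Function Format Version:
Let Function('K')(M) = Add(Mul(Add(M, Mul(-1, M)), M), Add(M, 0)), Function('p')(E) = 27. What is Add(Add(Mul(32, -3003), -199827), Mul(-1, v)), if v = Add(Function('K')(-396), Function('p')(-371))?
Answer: -295554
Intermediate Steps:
Function('K')(M) = M (Function('K')(M) = Add(Mul(0, M), M) = Add(0, M) = M)
v = -369 (v = Add(-396, 27) = -369)
Add(Add(Mul(32, -3003), -199827), Mul(-1, v)) = Add(Add(Mul(32, -3003), -199827), Mul(-1, -369)) = Add(Add(-96096, -199827), 369) = Add(-295923, 369) = -295554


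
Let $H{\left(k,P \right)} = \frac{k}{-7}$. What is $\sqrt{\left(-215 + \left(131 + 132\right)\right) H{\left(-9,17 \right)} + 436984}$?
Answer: $\frac{2 \sqrt{5353810}}{7} \approx 661.09$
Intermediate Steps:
$H{\left(k,P \right)} = - \frac{k}{7}$ ($H{\left(k,P \right)} = k \left(- \frac{1}{7}\right) = - \frac{k}{7}$)
$\sqrt{\left(-215 + \left(131 + 132\right)\right) H{\left(-9,17 \right)} + 436984} = \sqrt{\left(-215 + \left(131 + 132\right)\right) \left(\left(- \frac{1}{7}\right) \left(-9\right)\right) + 436984} = \sqrt{\left(-215 + 263\right) \frac{9}{7} + 436984} = \sqrt{48 \cdot \frac{9}{7} + 436984} = \sqrt{\frac{432}{7} + 436984} = \sqrt{\frac{3059320}{7}} = \frac{2 \sqrt{5353810}}{7}$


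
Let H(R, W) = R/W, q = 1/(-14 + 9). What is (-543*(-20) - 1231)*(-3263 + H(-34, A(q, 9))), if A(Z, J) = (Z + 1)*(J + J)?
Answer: -1131917837/36 ≈ -3.1442e+7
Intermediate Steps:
q = -⅕ (q = 1/(-5) = -⅕ ≈ -0.20000)
A(Z, J) = 2*J*(1 + Z) (A(Z, J) = (1 + Z)*(2*J) = 2*J*(1 + Z))
(-543*(-20) - 1231)*(-3263 + H(-34, A(q, 9))) = (-543*(-20) - 1231)*(-3263 - 34*1/(18*(1 - ⅕))) = (10860 - 1231)*(-3263 - 34/(2*9*(⅘))) = 9629*(-3263 - 34/72/5) = 9629*(-3263 - 34*5/72) = 9629*(-3263 - 85/36) = 9629*(-117553/36) = -1131917837/36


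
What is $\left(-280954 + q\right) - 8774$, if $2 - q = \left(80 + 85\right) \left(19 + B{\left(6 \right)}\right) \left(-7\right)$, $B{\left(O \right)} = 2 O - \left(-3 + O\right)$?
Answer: $-257386$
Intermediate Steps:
$B{\left(O \right)} = 3 + O$
$q = 32342$ ($q = 2 - \left(80 + 85\right) \left(19 + \left(3 + 6\right)\right) \left(-7\right) = 2 - 165 \left(19 + 9\right) \left(-7\right) = 2 - 165 \cdot 28 \left(-7\right) = 2 - 165 \left(-196\right) = 2 - -32340 = 2 + 32340 = 32342$)
$\left(-280954 + q\right) - 8774 = \left(-280954 + 32342\right) - 8774 = -248612 - 8774 = -257386$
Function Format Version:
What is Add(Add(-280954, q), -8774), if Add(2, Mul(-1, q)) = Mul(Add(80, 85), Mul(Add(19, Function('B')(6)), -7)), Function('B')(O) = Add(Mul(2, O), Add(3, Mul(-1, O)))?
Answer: -257386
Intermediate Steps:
Function('B')(O) = Add(3, O)
q = 32342 (q = Add(2, Mul(-1, Mul(Add(80, 85), Mul(Add(19, Add(3, 6)), -7)))) = Add(2, Mul(-1, Mul(165, Mul(Add(19, 9), -7)))) = Add(2, Mul(-1, Mul(165, Mul(28, -7)))) = Add(2, Mul(-1, Mul(165, -196))) = Add(2, Mul(-1, -32340)) = Add(2, 32340) = 32342)
Add(Add(-280954, q), -8774) = Add(Add(-280954, 32342), -8774) = Add(-248612, -8774) = -257386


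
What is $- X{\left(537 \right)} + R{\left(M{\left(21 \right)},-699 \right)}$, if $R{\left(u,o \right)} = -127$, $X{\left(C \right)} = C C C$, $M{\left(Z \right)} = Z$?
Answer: $-154854280$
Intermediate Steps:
$X{\left(C \right)} = C^{3}$ ($X{\left(C \right)} = C^{2} C = C^{3}$)
$- X{\left(537 \right)} + R{\left(M{\left(21 \right)},-699 \right)} = - 537^{3} - 127 = \left(-1\right) 154854153 - 127 = -154854153 - 127 = -154854280$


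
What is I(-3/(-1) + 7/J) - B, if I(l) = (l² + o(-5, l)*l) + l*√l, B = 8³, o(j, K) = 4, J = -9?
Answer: -40352/81 + 40*√5/27 ≈ -494.86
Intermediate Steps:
B = 512
I(l) = l² + l^(3/2) + 4*l (I(l) = (l² + 4*l) + l*√l = (l² + 4*l) + l^(3/2) = l² + l^(3/2) + 4*l)
I(-3/(-1) + 7/J) - B = ((-3/(-1) + 7/(-9))² + (-3/(-1) + 7/(-9))^(3/2) + 4*(-3/(-1) + 7/(-9))) - 1*512 = ((-3*(-1) + 7*(-⅑))² + (-3*(-1) + 7*(-⅑))^(3/2) + 4*(-3*(-1) + 7*(-⅑))) - 512 = ((3 - 7/9)² + (3 - 7/9)^(3/2) + 4*(3 - 7/9)) - 512 = ((20/9)² + (20/9)^(3/2) + 4*(20/9)) - 512 = (400/81 + 40*√5/27 + 80/9) - 512 = (1120/81 + 40*√5/27) - 512 = -40352/81 + 40*√5/27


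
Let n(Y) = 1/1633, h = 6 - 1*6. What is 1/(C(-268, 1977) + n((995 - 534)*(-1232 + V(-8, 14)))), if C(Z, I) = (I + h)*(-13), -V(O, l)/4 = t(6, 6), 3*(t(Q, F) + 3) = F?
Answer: -1633/41969732 ≈ -3.8909e-5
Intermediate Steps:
t(Q, F) = -3 + F/3
V(O, l) = 4 (V(O, l) = -4*(-3 + (⅓)*6) = -4*(-3 + 2) = -4*(-1) = 4)
h = 0 (h = 6 - 6 = 0)
C(Z, I) = -13*I (C(Z, I) = (I + 0)*(-13) = I*(-13) = -13*I)
n(Y) = 1/1633
1/(C(-268, 1977) + n((995 - 534)*(-1232 + V(-8, 14)))) = 1/(-13*1977 + 1/1633) = 1/(-25701 + 1/1633) = 1/(-41969732/1633) = -1633/41969732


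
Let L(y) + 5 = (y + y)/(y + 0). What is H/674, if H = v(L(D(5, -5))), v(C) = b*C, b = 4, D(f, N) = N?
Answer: -6/337 ≈ -0.017804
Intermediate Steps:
L(y) = -3 (L(y) = -5 + (y + y)/(y + 0) = -5 + (2*y)/y = -5 + 2 = -3)
v(C) = 4*C
H = -12 (H = 4*(-3) = -12)
H/674 = -12/674 = -12*1/674 = -6/337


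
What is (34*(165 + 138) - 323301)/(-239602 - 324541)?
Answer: 312999/564143 ≈ 0.55482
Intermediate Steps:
(34*(165 + 138) - 323301)/(-239602 - 324541) = (34*303 - 323301)/(-564143) = (10302 - 323301)*(-1/564143) = -312999*(-1/564143) = 312999/564143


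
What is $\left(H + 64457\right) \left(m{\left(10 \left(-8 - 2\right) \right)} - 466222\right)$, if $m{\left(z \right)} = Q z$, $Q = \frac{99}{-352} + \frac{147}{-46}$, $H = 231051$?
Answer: $- \frac{6332800934621}{46} \approx -1.3767 \cdot 10^{11}$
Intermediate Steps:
$Q = - \frac{2559}{736}$ ($Q = 99 \left(- \frac{1}{352}\right) + 147 \left(- \frac{1}{46}\right) = - \frac{9}{32} - \frac{147}{46} = - \frac{2559}{736} \approx -3.4769$)
$m{\left(z \right)} = - \frac{2559 z}{736}$
$\left(H + 64457\right) \left(m{\left(10 \left(-8 - 2\right) \right)} - 466222\right) = \left(231051 + 64457\right) \left(- \frac{2559 \cdot 10 \left(-8 - 2\right)}{736} - 466222\right) = 295508 \left(- \frac{2559 \cdot 10 \left(-10\right)}{736} - 466222\right) = 295508 \left(\left(- \frac{2559}{736}\right) \left(-100\right) - 466222\right) = 295508 \left(\frac{63975}{184} - 466222\right) = 295508 \left(- \frac{85720873}{184}\right) = - \frac{6332800934621}{46}$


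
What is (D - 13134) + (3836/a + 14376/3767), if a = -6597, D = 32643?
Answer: 484896576851/24850899 ≈ 19512.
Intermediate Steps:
(D - 13134) + (3836/a + 14376/3767) = (32643 - 13134) + (3836/(-6597) + 14376/3767) = 19509 + (3836*(-1/6597) + 14376*(1/3767)) = 19509 + (-3836/6597 + 14376/3767) = 19509 + 80388260/24850899 = 484896576851/24850899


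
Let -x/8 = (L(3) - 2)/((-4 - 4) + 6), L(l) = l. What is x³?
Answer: 64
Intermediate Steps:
x = 4 (x = -8*(3 - 2)/((-4 - 4) + 6) = -8/(-8 + 6) = -8/(-2) = -8*(-1)/2 = -8*(-½) = 4)
x³ = 4³ = 64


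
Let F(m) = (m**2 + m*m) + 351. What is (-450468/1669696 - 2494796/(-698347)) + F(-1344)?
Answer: 1053221729034802349/291506798128 ≈ 3.6130e+6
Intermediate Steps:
F(m) = 351 + 2*m**2 (F(m) = (m**2 + m**2) + 351 = 2*m**2 + 351 = 351 + 2*m**2)
(-450468/1669696 - 2494796/(-698347)) + F(-1344) = (-450468/1669696 - 2494796/(-698347)) + (351 + 2*(-1344)**2) = (-450468*1/1669696 - 2494796*(-1/698347)) + (351 + 2*1806336) = (-112617/417424 + 2494796/698347) + (351 + 3612672) = 962741981405/291506798128 + 3613023 = 1053221729034802349/291506798128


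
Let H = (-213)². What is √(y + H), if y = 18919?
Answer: 28*√82 ≈ 253.55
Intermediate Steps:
H = 45369
√(y + H) = √(18919 + 45369) = √64288 = 28*√82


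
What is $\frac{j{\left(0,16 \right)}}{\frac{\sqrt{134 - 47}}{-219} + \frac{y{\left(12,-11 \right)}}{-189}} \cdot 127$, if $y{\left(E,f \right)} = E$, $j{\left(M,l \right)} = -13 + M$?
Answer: $\frac{2217141108}{46897} - \frac{159451929 \sqrt{87}}{46897} \approx 15563.0$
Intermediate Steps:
$\frac{j{\left(0,16 \right)}}{\frac{\sqrt{134 - 47}}{-219} + \frac{y{\left(12,-11 \right)}}{-189}} \cdot 127 = \frac{-13 + 0}{\frac{\sqrt{134 - 47}}{-219} + \frac{12}{-189}} \cdot 127 = - \frac{13}{\sqrt{87} \left(- \frac{1}{219}\right) + 12 \left(- \frac{1}{189}\right)} 127 = - \frac{13}{- \frac{\sqrt{87}}{219} - \frac{4}{63}} \cdot 127 = - \frac{13}{- \frac{4}{63} - \frac{\sqrt{87}}{219}} \cdot 127 = - \frac{1651}{- \frac{4}{63} - \frac{\sqrt{87}}{219}}$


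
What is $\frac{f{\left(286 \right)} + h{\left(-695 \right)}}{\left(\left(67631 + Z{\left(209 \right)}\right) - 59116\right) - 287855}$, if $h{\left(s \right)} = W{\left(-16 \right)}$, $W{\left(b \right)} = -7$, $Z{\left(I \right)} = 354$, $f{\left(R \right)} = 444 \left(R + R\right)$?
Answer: $- \frac{253961}{278986} \approx -0.9103$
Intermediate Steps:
$f{\left(R \right)} = 888 R$ ($f{\left(R \right)} = 444 \cdot 2 R = 888 R$)
$h{\left(s \right)} = -7$
$\frac{f{\left(286 \right)} + h{\left(-695 \right)}}{\left(\left(67631 + Z{\left(209 \right)}\right) - 59116\right) - 287855} = \frac{888 \cdot 286 - 7}{\left(\left(67631 + 354\right) - 59116\right) - 287855} = \frac{253968 - 7}{\left(67985 - 59116\right) - 287855} = \frac{253961}{8869 - 287855} = \frac{253961}{-278986} = 253961 \left(- \frac{1}{278986}\right) = - \frac{253961}{278986}$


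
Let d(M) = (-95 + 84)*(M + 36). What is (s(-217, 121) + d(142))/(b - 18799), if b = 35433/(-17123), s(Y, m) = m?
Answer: 31454951/321930710 ≈ 0.097707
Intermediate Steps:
b = -35433/17123 (b = 35433*(-1/17123) = -35433/17123 ≈ -2.0693)
d(M) = -396 - 11*M (d(M) = -11*(36 + M) = -396 - 11*M)
(s(-217, 121) + d(142))/(b - 18799) = (121 + (-396 - 11*142))/(-35433/17123 - 18799) = (121 + (-396 - 1562))/(-321930710/17123) = (121 - 1958)*(-17123/321930710) = -1837*(-17123/321930710) = 31454951/321930710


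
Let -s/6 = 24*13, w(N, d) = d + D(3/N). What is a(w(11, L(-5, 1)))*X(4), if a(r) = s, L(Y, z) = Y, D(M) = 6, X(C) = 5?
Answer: -9360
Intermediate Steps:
w(N, d) = 6 + d (w(N, d) = d + 6 = 6 + d)
s = -1872 (s = -144*13 = -6*312 = -1872)
a(r) = -1872
a(w(11, L(-5, 1)))*X(4) = -1872*5 = -9360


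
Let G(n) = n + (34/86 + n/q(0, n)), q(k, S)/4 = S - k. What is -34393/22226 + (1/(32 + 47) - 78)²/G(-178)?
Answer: -151656071349177/4231423775330 ≈ -35.840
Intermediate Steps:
q(k, S) = -4*k + 4*S (q(k, S) = 4*(S - k) = -4*k + 4*S)
G(n) = 111/172 + n (G(n) = n + (34/86 + n/(-4*0 + 4*n)) = n + (34*(1/86) + n/(0 + 4*n)) = n + (17/43 + n/((4*n))) = n + (17/43 + n*(1/(4*n))) = n + (17/43 + ¼) = n + 111/172 = 111/172 + n)
-34393/22226 + (1/(32 + 47) - 78)²/G(-178) = -34393/22226 + (1/(32 + 47) - 78)²/(111/172 - 178) = -34393*1/22226 + (1/79 - 78)²/(-30505/172) = -34393/22226 + (1/79 - 78)²*(-172/30505) = -34393/22226 + (-6161/79)²*(-172/30505) = -34393/22226 + (37957921/6241)*(-172/30505) = -34393/22226 - 6528762412/190381705 = -151656071349177/4231423775330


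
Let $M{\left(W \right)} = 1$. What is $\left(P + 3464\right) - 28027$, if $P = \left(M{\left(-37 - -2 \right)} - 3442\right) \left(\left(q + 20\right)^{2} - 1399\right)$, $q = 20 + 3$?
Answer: $-1573013$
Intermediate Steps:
$q = 23$
$P = -1548450$ ($P = \left(1 - 3442\right) \left(\left(23 + 20\right)^{2} - 1399\right) = - 3441 \left(43^{2} - 1399\right) = - 3441 \left(1849 - 1399\right) = \left(-3441\right) 450 = -1548450$)
$\left(P + 3464\right) - 28027 = \left(-1548450 + 3464\right) - 28027 = -1544986 - 28027 = -1573013$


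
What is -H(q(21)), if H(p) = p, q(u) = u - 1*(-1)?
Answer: -22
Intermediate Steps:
q(u) = 1 + u (q(u) = u + 1 = 1 + u)
-H(q(21)) = -(1 + 21) = -1*22 = -22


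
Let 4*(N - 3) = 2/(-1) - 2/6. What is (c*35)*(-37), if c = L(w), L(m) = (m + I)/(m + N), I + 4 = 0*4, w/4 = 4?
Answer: -186480/221 ≈ -843.80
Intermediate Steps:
w = 16 (w = 4*4 = 16)
N = 29/12 (N = 3 + (2/(-1) - 2/6)/4 = 3 + (2*(-1) - 2*⅙)/4 = 3 + (-2 - ⅓)/4 = 3 + (¼)*(-7/3) = 3 - 7/12 = 29/12 ≈ 2.4167)
I = -4 (I = -4 + 0*4 = -4 + 0 = -4)
L(m) = (-4 + m)/(29/12 + m) (L(m) = (m - 4)/(m + 29/12) = (-4 + m)/(29/12 + m))
c = 144/221 (c = 12*(-4 + 16)/(29 + 12*16) = 12*12/(29 + 192) = 12*12/221 = 12*(1/221)*12 = 144/221 ≈ 0.65158)
(c*35)*(-37) = ((144/221)*35)*(-37) = (5040/221)*(-37) = -186480/221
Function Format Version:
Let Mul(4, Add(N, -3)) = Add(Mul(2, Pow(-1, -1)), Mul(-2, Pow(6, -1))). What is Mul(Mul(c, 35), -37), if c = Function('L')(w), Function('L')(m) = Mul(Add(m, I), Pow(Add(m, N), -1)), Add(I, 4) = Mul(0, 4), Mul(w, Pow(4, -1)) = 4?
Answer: Rational(-186480, 221) ≈ -843.80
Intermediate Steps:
w = 16 (w = Mul(4, 4) = 16)
N = Rational(29, 12) (N = Add(3, Mul(Rational(1, 4), Add(Mul(2, Pow(-1, -1)), Mul(-2, Pow(6, -1))))) = Add(3, Mul(Rational(1, 4), Add(Mul(2, -1), Mul(-2, Rational(1, 6))))) = Add(3, Mul(Rational(1, 4), Add(-2, Rational(-1, 3)))) = Add(3, Mul(Rational(1, 4), Rational(-7, 3))) = Add(3, Rational(-7, 12)) = Rational(29, 12) ≈ 2.4167)
I = -4 (I = Add(-4, Mul(0, 4)) = Add(-4, 0) = -4)
Function('L')(m) = Mul(Pow(Add(Rational(29, 12), m), -1), Add(-4, m)) (Function('L')(m) = Mul(Add(m, -4), Pow(Add(m, Rational(29, 12)), -1)) = Mul(Add(-4, m), Pow(Add(Rational(29, 12), m), -1)) = Mul(Pow(Add(Rational(29, 12), m), -1), Add(-4, m)))
c = Rational(144, 221) (c = Mul(12, Pow(Add(29, Mul(12, 16)), -1), Add(-4, 16)) = Mul(12, Pow(Add(29, 192), -1), 12) = Mul(12, Pow(221, -1), 12) = Mul(12, Rational(1, 221), 12) = Rational(144, 221) ≈ 0.65158)
Mul(Mul(c, 35), -37) = Mul(Mul(Rational(144, 221), 35), -37) = Mul(Rational(5040, 221), -37) = Rational(-186480, 221)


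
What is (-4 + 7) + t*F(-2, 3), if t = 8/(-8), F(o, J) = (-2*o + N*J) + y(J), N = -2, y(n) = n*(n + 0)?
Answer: -4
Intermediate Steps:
y(n) = n² (y(n) = n*n = n²)
F(o, J) = J² - 2*J - 2*o (F(o, J) = (-2*o - 2*J) + J² = (-2*J - 2*o) + J² = J² - 2*J - 2*o)
t = -1 (t = 8*(-⅛) = -1)
(-4 + 7) + t*F(-2, 3) = (-4 + 7) - (3² - 2*3 - 2*(-2)) = 3 - (9 - 6 + 4) = 3 - 1*7 = 3 - 7 = -4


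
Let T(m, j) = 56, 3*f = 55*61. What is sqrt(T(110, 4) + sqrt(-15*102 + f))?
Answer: sqrt(504 + 3*I*sqrt(3705))/3 ≈ 7.6014 + 1.3346*I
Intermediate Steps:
f = 3355/3 (f = (55*61)/3 = (1/3)*3355 = 3355/3 ≈ 1118.3)
sqrt(T(110, 4) + sqrt(-15*102 + f)) = sqrt(56 + sqrt(-15*102 + 3355/3)) = sqrt(56 + sqrt(-1530 + 3355/3)) = sqrt(56 + sqrt(-1235/3)) = sqrt(56 + I*sqrt(3705)/3)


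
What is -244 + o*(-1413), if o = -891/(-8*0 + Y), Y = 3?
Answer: 419417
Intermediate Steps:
o = -297 (o = -891/(-8*0 + 3) = -891/(0 + 3) = -891/3 = -891*⅓ = -297)
-244 + o*(-1413) = -244 - 297*(-1413) = -244 + 419661 = 419417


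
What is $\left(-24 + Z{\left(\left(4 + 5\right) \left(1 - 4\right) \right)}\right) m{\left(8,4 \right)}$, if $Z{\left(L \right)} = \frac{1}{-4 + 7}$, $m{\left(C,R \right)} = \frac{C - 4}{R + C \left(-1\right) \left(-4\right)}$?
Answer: $- \frac{71}{27} \approx -2.6296$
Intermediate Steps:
$m{\left(C,R \right)} = \frac{-4 + C}{R + 4 C}$ ($m{\left(C,R \right)} = \frac{-4 + C}{R + - C \left(-4\right)} = \frac{-4 + C}{R + 4 C}$)
$Z{\left(L \right)} = \frac{1}{3}$
$\left(-24 + Z{\left(\left(4 + 5\right) \left(1 - 4\right) \right)}\right) m{\left(8,4 \right)} = \left(-24 + \frac{1}{3}\right) \frac{-4 + 8}{4 + 4 \cdot 8} = - \frac{71 \frac{1}{4 + 32} \cdot 4}{3} = - \frac{71 \cdot \frac{1}{36} \cdot 4}{3} = \left(- \frac{71}{3}\right) \frac{1}{9} = - \frac{71}{27}$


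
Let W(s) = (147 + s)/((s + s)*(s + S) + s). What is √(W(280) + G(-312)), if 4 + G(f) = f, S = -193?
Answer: 3*I*√17203970/700 ≈ 17.776*I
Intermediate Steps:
G(f) = -4 + f
W(s) = (147 + s)/(s + 2*s*(-193 + s)) (W(s) = (147 + s)/((s + s)*(s - 193) + s) = (147 + s)/((2*s)*(-193 + s) + s) = (147 + s)/(2*s*(-193 + s) + s) = (147 + s)/(s + 2*s*(-193 + s)))
√(W(280) + G(-312)) = √((147 + 280)/(280*(-385 + 2*280)) + (-4 - 312)) = √((1/280)*427/(-385 + 560) - 316) = √((1/280)*427/175 - 316) = √((1/280)*(1/175)*427 - 316) = √(61/7000 - 316) = √(-2211939/7000) = 3*I*√17203970/700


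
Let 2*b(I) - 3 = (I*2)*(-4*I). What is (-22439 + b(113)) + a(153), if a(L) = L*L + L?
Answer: -99903/2 ≈ -49952.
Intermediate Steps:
a(L) = L + L**2 (a(L) = L**2 + L = L + L**2)
b(I) = 3/2 - 4*I**2 (b(I) = 3/2 + ((I*2)*(-4*I))/2 = 3/2 + ((2*I)*(-4*I))/2 = 3/2 + (-8*I**2)/2 = 3/2 - 4*I**2)
(-22439 + b(113)) + a(153) = (-22439 + (3/2 - 4*113**2)) + 153*(1 + 153) = (-22439 + (3/2 - 4*12769)) + 153*154 = (-22439 + (3/2 - 51076)) + 23562 = (-22439 - 102149/2) + 23562 = -147027/2 + 23562 = -99903/2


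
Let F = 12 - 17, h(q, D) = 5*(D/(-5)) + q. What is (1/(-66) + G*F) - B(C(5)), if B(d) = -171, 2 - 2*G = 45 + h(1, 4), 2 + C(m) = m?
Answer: 17885/66 ≈ 270.98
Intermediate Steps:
C(m) = -2 + m
h(q, D) = q - D (h(q, D) = 5*(D*(-⅕)) + q = 5*(-D/5) + q = -D + q = q - D)
G = -20 (G = 1 - (45 + (1 - 1*4))/2 = 1 - (45 + (1 - 4))/2 = 1 - (45 - 3)/2 = 1 - ½*42 = 1 - 21 = -20)
F = -5
(1/(-66) + G*F) - B(C(5)) = (1/(-66) - 20*(-5)) - 1*(-171) = (-1/66 + 100) + 171 = 6599/66 + 171 = 17885/66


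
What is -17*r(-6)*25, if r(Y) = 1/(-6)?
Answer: 425/6 ≈ 70.833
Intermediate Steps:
r(Y) = -1/6
-17*r(-6)*25 = -17*(-1/6)*25 = (17/6)*25 = 425/6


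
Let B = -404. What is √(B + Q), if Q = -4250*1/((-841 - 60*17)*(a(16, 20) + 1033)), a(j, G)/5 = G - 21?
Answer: I*√369656171508814/956554 ≈ 20.1*I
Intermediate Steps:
a(j, G) = -105 + 5*G (a(j, G) = 5*(G - 21) = 5*(-21 + G) = -105 + 5*G)
Q = 2125/956554 (Q = -4250*1/((-841 - 60*17)*((-105 + 5*20) + 1033)) = -4250*1/((-841 - 1020)*((-105 + 100) + 1033)) = -4250*(-1/(1861*(-5 + 1033))) = -4250/((-1861*1028)) = -4250/(-1913108) = -4250*(-1/1913108) = 2125/956554 ≈ 0.0022215)
√(B + Q) = √(-404 + 2125/956554) = √(-386445691/956554) = I*√369656171508814/956554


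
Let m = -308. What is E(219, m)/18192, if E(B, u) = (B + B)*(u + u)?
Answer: -5621/379 ≈ -14.831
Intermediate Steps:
E(B, u) = 4*B*u (E(B, u) = (2*B)*(2*u) = 4*B*u)
E(219, m)/18192 = (4*219*(-308))/18192 = -269808*1/18192 = -5621/379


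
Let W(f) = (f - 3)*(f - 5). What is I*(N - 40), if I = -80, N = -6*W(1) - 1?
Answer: 7120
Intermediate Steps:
W(f) = (-5 + f)*(-3 + f) (W(f) = (-3 + f)*(-5 + f) = (-5 + f)*(-3 + f))
N = -49 (N = -6*(15 + 1² - 8*1) - 1 = -6*(15 + 1 - 8) - 1 = -6*8 - 1 = -48 - 1 = -49)
I*(N - 40) = -80*(-49 - 40) = -80*(-89) = 7120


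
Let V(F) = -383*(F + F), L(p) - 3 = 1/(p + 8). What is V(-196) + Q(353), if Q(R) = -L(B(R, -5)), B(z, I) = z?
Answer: 54198012/361 ≈ 1.5013e+5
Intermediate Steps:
L(p) = 3 + 1/(8 + p) (L(p) = 3 + 1/(p + 8) = 3 + 1/(8 + p))
V(F) = -766*F
Q(R) = -(25 + 3*R)/(8 + R)
V(-196) + Q(353) = -766*(-196) + (-25 - 3*353)/(8 + 353) = 150136 + (-25 - 1059)/361 = 150136 + (1/361)*(-1084) = 150136 - 1084/361 = 54198012/361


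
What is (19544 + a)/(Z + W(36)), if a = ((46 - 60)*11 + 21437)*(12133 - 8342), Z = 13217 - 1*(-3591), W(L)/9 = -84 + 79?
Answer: 80703397/16763 ≈ 4814.4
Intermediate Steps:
W(L) = -45 (W(L) = 9*(-84 + 79) = 9*(-5) = -45)
Z = 16808 (Z = 13217 + 3591 = 16808)
a = 80683853 (a = (-14*11 + 21437)*3791 = (-154 + 21437)*3791 = 21283*3791 = 80683853)
(19544 + a)/(Z + W(36)) = (19544 + 80683853)/(16808 - 45) = 80703397/16763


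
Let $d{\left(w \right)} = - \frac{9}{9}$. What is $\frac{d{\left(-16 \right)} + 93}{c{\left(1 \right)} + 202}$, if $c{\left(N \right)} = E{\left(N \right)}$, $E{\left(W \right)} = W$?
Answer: $\frac{92}{203} \approx 0.4532$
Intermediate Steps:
$c{\left(N \right)} = N$
$d{\left(w \right)} = -1$ ($d{\left(w \right)} = \left(-9\right) \frac{1}{9} = -1$)
$\frac{d{\left(-16 \right)} + 93}{c{\left(1 \right)} + 202} = \frac{-1 + 93}{1 + 202} = \frac{92}{203}$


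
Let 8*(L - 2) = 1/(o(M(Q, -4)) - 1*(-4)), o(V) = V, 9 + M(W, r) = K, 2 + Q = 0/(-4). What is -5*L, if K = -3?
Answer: -635/64 ≈ -9.9219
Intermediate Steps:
Q = -2 (Q = -2 + 0/(-4) = -2 + 0*(-¼) = -2 + 0 = -2)
M(W, r) = -12 (M(W, r) = -9 - 3 = -12)
L = 127/64 (L = 2 + 1/(8*(-12 - 1*(-4))) = 2 + 1/(8*(-12 + 4)) = 2 + (⅛)/(-8) = 2 + (⅛)*(-⅛) = 2 - 1/64 = 127/64 ≈ 1.9844)
-5*L = -5*127/64 = -635/64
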